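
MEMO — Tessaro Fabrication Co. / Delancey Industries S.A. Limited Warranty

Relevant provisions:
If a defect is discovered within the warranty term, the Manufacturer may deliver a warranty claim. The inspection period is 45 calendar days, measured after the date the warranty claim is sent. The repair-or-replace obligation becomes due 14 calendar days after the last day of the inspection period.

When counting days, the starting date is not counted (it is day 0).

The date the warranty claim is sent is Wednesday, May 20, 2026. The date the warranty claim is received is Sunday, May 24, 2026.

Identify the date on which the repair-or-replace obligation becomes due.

Jul 18, 2026

The last day of the inspection period: 45 calendar days after May 20, 2026 is Jul 4, 2026.
Adding 14 calendar days to Jul 4, 2026 gives Jul 18, 2026, which is the date on which the repair-or-replace obligation becomes due.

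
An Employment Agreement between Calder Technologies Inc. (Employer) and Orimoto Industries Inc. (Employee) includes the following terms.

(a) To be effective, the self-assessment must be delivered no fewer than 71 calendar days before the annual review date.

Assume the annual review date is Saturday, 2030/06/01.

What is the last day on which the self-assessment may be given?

2030/06/01 minus 71 days is 2030/03/22.

2030/03/22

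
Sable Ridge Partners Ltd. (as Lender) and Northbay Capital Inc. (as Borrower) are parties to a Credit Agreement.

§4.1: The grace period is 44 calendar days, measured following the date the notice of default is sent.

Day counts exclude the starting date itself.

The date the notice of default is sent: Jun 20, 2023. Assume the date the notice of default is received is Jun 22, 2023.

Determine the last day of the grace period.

The last day of the grace period: Jun 20, 2023 + 44 days = Aug 3, 2023.

Aug 3, 2023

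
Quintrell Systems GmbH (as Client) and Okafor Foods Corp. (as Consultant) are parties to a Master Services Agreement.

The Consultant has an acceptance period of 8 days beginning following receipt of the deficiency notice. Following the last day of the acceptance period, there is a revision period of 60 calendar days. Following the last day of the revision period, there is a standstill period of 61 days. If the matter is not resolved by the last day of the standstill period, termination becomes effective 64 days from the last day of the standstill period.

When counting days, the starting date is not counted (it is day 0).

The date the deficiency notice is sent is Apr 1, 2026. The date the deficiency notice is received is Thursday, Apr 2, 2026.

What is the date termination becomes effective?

Oct 12, 2026

The last day of the acceptance period: 8 calendar days after Apr 2, 2026 is Apr 10, 2026.
Adding 60 calendar days to Apr 10, 2026 gives Jun 9, 2026, which is the last day of the revision period.
The last day of the standstill period: 61 calendar days after Jun 9, 2026 is Aug 9, 2026.
Adding 64 calendar days to Aug 9, 2026 gives Oct 12, 2026, which is the date termination becomes effective.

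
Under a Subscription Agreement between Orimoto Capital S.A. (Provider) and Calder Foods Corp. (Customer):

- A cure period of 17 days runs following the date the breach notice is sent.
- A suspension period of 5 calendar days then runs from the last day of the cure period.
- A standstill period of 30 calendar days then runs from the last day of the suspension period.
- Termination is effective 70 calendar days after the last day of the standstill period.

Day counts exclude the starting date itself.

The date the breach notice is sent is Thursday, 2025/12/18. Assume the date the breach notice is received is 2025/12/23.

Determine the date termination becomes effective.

The last day of the cure period: 17 calendar days after 2025/12/18 is 2026/01/04.
The last day of the suspension period: 5 calendar days after 2026/01/04 is 2026/01/09.
The last day of the standstill period: 2026/01/09 + 30 days = 2026/02/08.
The date termination becomes effective: 70 calendar days after 2026/02/08 is 2026/04/19.

2026/04/19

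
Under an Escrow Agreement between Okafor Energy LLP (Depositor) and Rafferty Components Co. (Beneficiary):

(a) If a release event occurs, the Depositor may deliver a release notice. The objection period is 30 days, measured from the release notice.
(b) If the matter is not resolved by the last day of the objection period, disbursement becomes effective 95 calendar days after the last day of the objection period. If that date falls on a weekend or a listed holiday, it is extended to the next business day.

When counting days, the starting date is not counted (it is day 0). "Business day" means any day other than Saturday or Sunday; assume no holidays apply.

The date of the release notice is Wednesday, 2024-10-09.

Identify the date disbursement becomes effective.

The last day of the objection period: 30 calendar days after 2024-10-09 is 2024-11-08.
Adding 95 calendar days to 2024-11-08 gives 2025-02-11, which is the date disbursement becomes effective. 2025-02-11 is a Tuesday, so no roll-forward applies.

2025-02-11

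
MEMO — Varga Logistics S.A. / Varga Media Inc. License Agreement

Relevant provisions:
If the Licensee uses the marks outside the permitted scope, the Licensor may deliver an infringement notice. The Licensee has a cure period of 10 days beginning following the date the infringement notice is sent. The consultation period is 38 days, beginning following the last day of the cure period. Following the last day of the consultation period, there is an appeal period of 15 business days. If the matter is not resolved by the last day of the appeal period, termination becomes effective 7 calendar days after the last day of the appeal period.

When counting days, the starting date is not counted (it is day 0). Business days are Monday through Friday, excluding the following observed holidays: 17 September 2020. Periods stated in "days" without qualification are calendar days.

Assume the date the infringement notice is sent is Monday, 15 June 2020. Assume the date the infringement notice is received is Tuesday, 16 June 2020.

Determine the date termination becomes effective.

28 August 2020

Adding 10 calendar days to 15 June 2020 gives 25 June 2020, which is the last day of the cure period.
Adding 38 calendar days to 25 June 2020 gives 2 August 2020, which is the last day of the consultation period.
The last day of the appeal period: 15 business days after Sunday, 2 August 2020, skipping weekends — Aug 3, Aug 4, Aug 5, Aug 6, …, Aug 19, Aug 20, Aug 21 — lands on Friday, 21 August 2020.
The date termination becomes effective: 21 August 2020 + 7 days = 28 August 2020.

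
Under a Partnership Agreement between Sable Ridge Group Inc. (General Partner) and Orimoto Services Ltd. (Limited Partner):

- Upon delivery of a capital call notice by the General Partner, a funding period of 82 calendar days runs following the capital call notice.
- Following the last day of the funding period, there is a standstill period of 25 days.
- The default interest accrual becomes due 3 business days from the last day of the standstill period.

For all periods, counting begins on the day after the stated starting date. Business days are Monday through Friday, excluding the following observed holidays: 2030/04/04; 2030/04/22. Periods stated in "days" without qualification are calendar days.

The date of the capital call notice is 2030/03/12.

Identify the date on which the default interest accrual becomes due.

2030/07/02

The last day of the funding period: 2030/03/12 + 82 days = 2030/06/02.
The last day of the standstill period: 25 calendar days after 2030/06/02 is 2030/06/27.
From Thursday, 2030/06/27, 3 business days (Jun 28, Jul 1, Jul 2, skipping weekends) brings us to Tuesday, 2030/07/02, which is the date on which the default interest accrual becomes due.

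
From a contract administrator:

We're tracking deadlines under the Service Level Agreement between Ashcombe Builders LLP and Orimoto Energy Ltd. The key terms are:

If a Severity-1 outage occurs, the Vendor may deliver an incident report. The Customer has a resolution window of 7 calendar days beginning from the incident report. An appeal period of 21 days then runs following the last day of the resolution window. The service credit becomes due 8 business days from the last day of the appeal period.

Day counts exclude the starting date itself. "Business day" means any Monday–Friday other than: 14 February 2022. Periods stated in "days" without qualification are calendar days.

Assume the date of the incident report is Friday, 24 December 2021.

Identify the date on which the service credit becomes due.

2 February 2022

Adding 7 calendar days to 24 December 2021 gives 31 December 2021, which is the last day of the resolution window.
The last day of the appeal period: 31 December 2021 + 21 days = 21 January 2022.
From Friday, 21 January 2022, 8 business days (Jan 24, Jan 25, Jan 26, Jan 27, Jan 28, Jan 31, Feb 1, Feb 2, skipping weekends) brings us to Wednesday, 2 February 2022, which is the date on which the service credit becomes due.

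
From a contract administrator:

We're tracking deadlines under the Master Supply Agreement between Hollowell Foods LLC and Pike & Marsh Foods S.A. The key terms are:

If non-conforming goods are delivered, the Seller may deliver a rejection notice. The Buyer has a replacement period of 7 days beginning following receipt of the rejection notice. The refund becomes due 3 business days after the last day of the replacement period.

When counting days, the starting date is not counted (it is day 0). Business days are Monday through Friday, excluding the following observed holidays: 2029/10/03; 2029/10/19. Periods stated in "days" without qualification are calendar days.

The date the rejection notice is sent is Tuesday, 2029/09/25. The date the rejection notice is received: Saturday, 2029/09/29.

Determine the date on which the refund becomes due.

The last day of the replacement period: 7 calendar days after 2029/09/29 is 2029/10/06.
The date on which the refund becomes due: counting 3 business days from Saturday, 2029/10/06 (Oct 8, Oct 9, Oct 10, skipping weekends) reaches Wednesday, 2029/10/10.

2029/10/10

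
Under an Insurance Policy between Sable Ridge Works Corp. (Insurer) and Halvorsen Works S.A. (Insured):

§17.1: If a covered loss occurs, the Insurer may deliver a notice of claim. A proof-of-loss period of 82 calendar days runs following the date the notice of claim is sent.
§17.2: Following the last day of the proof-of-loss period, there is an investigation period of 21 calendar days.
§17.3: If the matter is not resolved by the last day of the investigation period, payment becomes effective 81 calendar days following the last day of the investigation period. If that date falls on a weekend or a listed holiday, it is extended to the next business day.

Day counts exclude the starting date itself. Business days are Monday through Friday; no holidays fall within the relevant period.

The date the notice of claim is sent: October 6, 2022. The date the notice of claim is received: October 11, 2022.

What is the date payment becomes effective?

April 10, 2023

The last day of the proof-of-loss period: 82 calendar days after October 6, 2022 is December 27, 2022.
Adding 21 calendar days to December 27, 2022 gives January 17, 2023, which is the last day of the investigation period.
Adding 81 calendar days to January 17, 2023 gives April 8, 2023, which is the date payment becomes effective. That falls on a Saturday, so it rolls to the next business day, Monday, April 10, 2023.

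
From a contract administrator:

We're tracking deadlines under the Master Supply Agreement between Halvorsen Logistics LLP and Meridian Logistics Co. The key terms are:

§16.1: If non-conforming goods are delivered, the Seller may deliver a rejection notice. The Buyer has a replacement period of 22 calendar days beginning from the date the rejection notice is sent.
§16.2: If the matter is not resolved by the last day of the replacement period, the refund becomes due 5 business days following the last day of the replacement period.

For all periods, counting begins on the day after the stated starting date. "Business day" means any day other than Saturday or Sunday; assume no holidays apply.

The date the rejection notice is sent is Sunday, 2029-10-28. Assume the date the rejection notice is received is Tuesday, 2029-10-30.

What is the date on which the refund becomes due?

Adding 22 calendar days to 2029-10-28 gives 2029-11-19, which is the last day of the replacement period.
The date on which the refund becomes due: 5 business days after Monday, 2029-11-19, skipping weekends — Nov 20, Nov 21, Nov 22, Nov 23, Nov 26 — lands on Monday, 2029-11-26.

2029-11-26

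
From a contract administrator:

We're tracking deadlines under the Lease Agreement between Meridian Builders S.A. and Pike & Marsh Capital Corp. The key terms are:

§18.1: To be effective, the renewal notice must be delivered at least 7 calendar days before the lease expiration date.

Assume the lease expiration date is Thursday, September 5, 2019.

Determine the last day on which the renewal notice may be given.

September 5, 2019 minus 7 days is August 29, 2019.

August 29, 2019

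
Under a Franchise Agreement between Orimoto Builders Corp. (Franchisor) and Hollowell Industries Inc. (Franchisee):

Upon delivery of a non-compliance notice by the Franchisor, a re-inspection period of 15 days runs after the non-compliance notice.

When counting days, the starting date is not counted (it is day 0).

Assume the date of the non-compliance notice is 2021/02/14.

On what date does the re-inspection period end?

2021/03/01

The last day of the re-inspection period: 2021/02/14 + 15 days = 2021/03/01.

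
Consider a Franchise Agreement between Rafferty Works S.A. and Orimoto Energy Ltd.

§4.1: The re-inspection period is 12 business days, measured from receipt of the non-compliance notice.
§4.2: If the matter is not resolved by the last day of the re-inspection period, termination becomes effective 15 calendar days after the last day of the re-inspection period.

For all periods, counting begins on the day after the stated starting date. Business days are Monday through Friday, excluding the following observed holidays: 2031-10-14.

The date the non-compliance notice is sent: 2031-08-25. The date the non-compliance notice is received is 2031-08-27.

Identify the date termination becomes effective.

2031-09-27

The last day of the re-inspection period: counting 12 business days from Wednesday, 2031-08-27 (Aug 28, Aug 29, Sep 1, Sep 2, …, Sep 10, Sep 11, Sep 12, skipping weekends) reaches Friday, 2031-09-12.
The date termination becomes effective: 2031-09-12 + 15 days = 2031-09-27.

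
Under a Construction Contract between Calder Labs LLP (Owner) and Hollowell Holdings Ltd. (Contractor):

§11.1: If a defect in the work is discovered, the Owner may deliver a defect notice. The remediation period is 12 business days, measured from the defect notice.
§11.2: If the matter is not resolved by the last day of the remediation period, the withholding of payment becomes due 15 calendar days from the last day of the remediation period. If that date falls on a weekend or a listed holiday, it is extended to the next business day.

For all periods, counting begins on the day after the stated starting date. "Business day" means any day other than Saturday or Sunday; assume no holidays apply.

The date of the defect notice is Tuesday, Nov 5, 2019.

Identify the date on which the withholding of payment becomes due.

Dec 6, 2019

From Tuesday, Nov 5, 2019, 12 business days (Nov 6, Nov 7, Nov 8, Nov 11, …, Nov 19, Nov 20, Nov 21, skipping weekends) brings us to Thursday, Nov 21, 2019, which is the last day of the remediation period.
The date on which the withholding of payment becomes due: 15 calendar days after Nov 21, 2019 is Dec 6, 2019. Dec 6, 2019 is a Friday, so no roll-forward applies.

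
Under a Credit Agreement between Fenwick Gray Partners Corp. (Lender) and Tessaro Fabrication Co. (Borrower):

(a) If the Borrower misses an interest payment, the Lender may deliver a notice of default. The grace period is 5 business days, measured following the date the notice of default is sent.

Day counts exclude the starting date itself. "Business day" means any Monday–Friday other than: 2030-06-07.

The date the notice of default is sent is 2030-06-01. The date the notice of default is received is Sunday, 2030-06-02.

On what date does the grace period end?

The last day of the grace period: counting 5 business days from Saturday, 2030-06-01 (Jun 3, Jun 4, Jun 5, Jun 6, Jun 10, skipping weekends and the listed holiday on Jun 7) reaches Monday, 2030-06-10.

2030-06-10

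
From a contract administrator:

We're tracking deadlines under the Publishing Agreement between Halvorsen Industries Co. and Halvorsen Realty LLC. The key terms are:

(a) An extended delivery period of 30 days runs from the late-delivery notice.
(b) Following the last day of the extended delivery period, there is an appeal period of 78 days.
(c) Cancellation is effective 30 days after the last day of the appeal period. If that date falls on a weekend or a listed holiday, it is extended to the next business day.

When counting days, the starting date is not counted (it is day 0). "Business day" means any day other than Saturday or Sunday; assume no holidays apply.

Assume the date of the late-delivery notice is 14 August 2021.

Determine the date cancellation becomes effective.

The last day of the extended delivery period: 14 August 2021 + 30 days = 13 September 2021.
The last day of the appeal period: 78 calendar days after 13 September 2021 is 30 November 2021.
The date cancellation becomes effective: 30 November 2021 + 30 days = 30 December 2021. 30 December 2021 is a Thursday, so no roll-forward applies.

30 December 2021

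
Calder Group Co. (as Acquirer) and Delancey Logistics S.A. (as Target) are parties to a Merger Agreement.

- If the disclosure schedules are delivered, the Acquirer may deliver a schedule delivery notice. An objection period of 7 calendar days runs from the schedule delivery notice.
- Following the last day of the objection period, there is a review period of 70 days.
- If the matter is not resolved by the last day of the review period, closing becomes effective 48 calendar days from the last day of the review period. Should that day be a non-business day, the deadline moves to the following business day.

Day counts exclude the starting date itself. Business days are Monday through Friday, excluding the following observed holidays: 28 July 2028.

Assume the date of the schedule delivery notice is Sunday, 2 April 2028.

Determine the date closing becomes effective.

7 August 2028

Adding 7 calendar days to 2 April 2028 gives 9 April 2028, which is the last day of the objection period.
Adding 70 calendar days to 9 April 2028 gives 18 June 2028, which is the last day of the review period.
Adding 48 calendar days to 18 June 2028 gives 5 August 2028, which is the date closing becomes effective. That falls on a Saturday, so it rolls to the next business day, Monday, 7 August 2028.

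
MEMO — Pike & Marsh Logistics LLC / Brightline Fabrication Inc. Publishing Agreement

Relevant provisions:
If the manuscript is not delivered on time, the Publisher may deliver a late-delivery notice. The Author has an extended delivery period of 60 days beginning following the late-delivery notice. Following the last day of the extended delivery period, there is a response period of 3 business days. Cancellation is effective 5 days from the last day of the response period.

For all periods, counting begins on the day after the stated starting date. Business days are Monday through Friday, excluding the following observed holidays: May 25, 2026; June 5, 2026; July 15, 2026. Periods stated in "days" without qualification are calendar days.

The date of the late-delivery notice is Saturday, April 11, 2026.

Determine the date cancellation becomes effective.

The last day of the extended delivery period: 60 calendar days after April 11, 2026 is June 10, 2026.
The last day of the response period: 3 business days after Wednesday, June 10, 2026, skipping weekends — Jun 11, Jun 12, Jun 15 — lands on Monday, June 15, 2026.
The date cancellation becomes effective: 5 calendar days after June 15, 2026 is June 20, 2026.

June 20, 2026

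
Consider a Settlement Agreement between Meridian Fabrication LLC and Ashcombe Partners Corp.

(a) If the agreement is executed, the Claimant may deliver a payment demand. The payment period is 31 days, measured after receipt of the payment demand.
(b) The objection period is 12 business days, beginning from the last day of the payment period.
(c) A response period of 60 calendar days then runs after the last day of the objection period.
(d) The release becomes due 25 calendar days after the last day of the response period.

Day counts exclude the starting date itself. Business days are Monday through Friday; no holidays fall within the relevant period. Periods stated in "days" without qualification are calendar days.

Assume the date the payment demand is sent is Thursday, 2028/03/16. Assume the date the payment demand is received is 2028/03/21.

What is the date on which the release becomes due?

2028/08/02

The last day of the payment period: 2028/03/21 + 31 days = 2028/04/21.
The last day of the objection period: 12 business days after Friday, 2028/04/21, skipping weekends — Apr 24, Apr 25, Apr 26, Apr 27, …, May 5, May 8, May 9 — lands on Tuesday, 2028/05/09.
The last day of the response period: 2028/05/09 + 60 days = 2028/07/08.
Adding 25 calendar days to 2028/07/08 gives 2028/08/02, which is the date on which the release becomes due.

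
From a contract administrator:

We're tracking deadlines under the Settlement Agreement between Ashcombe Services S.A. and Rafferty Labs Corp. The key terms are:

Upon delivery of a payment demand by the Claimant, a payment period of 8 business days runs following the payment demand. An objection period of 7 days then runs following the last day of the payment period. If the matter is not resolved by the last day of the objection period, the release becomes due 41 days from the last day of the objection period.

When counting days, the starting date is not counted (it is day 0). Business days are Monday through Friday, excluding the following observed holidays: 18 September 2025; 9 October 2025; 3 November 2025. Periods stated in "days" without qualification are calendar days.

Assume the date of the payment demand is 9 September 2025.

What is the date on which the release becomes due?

9 November 2025

The last day of the payment period: counting 8 business days from Tuesday, 9 September 2025 (Sep 10, Sep 11, Sep 12, Sep 15, Sep 16, Sep 17, Sep 19, Sep 22, skipping weekends and the listed holiday on Sep 18) reaches Monday, 22 September 2025.
The last day of the objection period: 7 calendar days after 22 September 2025 is 29 September 2025.
Adding 41 calendar days to 29 September 2025 gives 9 November 2025, which is the date on which the release becomes due.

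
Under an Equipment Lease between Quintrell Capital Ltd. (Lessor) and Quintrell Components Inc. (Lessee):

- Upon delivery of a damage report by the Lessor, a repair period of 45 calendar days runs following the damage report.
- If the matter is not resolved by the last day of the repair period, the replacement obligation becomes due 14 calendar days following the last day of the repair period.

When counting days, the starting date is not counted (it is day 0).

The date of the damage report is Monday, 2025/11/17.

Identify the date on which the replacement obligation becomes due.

The last day of the repair period: 2025/11/17 + 45 days = 2026/01/01.
Adding 14 calendar days to 2026/01/01 gives 2026/01/15, which is the date on which the replacement obligation becomes due.

2026/01/15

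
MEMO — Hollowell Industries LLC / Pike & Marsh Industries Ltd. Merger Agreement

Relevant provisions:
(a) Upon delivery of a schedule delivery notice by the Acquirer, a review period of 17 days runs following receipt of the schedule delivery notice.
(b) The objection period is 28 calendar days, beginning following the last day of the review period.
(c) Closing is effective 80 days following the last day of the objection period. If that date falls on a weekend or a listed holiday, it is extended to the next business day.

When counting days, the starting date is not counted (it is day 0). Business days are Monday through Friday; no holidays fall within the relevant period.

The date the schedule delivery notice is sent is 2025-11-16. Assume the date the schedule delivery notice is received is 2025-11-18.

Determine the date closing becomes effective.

2026-03-23

The last day of the review period: 2025-11-18 + 17 days = 2025-12-05.
The last day of the objection period: 2025-12-05 + 28 days = 2026-01-02.
The date closing becomes effective: 2026-01-02 + 80 days = 2026-03-23. 2026-03-23 is a Monday, so no roll-forward applies.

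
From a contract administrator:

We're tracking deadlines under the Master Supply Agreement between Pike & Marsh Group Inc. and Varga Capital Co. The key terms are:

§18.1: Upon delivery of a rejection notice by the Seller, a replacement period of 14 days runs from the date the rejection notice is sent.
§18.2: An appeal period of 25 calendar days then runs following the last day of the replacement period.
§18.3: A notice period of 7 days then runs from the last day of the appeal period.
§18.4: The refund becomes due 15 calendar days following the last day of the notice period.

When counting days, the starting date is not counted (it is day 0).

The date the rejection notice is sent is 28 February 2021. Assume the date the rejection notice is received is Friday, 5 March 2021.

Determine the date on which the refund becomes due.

30 April 2021

Adding 14 calendar days to 28 February 2021 gives 14 March 2021, which is the last day of the replacement period.
The last day of the appeal period: 25 calendar days after 14 March 2021 is 8 April 2021.
The last day of the notice period: 7 calendar days after 8 April 2021 is 15 April 2021.
The date on which the refund becomes due: 15 calendar days after 15 April 2021 is 30 April 2021.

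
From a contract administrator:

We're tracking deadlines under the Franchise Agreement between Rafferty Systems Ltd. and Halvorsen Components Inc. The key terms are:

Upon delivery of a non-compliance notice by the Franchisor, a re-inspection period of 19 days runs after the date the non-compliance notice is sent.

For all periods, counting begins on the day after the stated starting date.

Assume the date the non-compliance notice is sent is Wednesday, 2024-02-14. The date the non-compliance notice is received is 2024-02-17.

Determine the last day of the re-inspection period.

2024-03-04

The last day of the re-inspection period: 19 calendar days after 2024-02-14 is 2024-03-04.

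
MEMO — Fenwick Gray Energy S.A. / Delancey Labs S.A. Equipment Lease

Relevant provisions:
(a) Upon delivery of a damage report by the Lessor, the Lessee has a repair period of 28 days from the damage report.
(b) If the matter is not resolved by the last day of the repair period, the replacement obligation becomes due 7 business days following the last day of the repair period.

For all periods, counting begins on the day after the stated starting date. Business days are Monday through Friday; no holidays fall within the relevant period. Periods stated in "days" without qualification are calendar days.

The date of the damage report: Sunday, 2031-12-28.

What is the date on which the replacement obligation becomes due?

The last day of the repair period: 2031-12-28 + 28 days = 2032-01-25.
The date on which the replacement obligation becomes due: counting 7 business days from Sunday, 2032-01-25 (Jan 26, Jan 27, Jan 28, Jan 29, Jan 30, Feb 2, Feb 3, skipping weekends) reaches Tuesday, 2032-02-03.

2032-02-03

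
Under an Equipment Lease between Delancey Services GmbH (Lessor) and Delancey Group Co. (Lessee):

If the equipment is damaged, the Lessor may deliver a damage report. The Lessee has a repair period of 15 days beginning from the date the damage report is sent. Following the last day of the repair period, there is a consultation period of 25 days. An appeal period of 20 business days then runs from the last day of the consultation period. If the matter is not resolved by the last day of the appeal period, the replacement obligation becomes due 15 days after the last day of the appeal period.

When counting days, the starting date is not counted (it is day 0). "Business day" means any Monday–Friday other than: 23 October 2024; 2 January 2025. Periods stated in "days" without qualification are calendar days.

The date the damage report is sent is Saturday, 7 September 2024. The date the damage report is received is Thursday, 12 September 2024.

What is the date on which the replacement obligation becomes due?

30 November 2024

The last day of the repair period: 7 September 2024 + 15 days = 22 September 2024.
The last day of the consultation period: 22 September 2024 + 25 days = 17 October 2024.
From Thursday, 17 October 2024, 20 business days (Oct 18, Oct 21, Oct 22, Oct 24, …, Nov 13, Nov 14, Nov 15, skipping weekends and the listed holiday on Oct 23) brings us to Friday, 15 November 2024, which is the last day of the appeal period.
The date on which the replacement obligation becomes due: 15 November 2024 + 15 days = 30 November 2024.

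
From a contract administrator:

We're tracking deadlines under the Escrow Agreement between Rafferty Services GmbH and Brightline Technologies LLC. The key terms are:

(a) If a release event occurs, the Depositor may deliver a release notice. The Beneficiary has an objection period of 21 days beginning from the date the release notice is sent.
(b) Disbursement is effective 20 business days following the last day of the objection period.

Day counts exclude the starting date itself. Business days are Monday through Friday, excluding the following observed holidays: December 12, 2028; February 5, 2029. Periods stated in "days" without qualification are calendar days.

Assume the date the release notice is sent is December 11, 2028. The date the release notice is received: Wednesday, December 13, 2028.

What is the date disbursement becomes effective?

Adding 21 calendar days to December 11, 2028 gives January 1, 2029, which is the last day of the objection period.
The date disbursement becomes effective: 20 business days after Monday, January 1, 2029, skipping weekends — Jan 2, Jan 3, Jan 4, Jan 5, …, Jan 25, Jan 26, Jan 29 — lands on Monday, January 29, 2029.

January 29, 2029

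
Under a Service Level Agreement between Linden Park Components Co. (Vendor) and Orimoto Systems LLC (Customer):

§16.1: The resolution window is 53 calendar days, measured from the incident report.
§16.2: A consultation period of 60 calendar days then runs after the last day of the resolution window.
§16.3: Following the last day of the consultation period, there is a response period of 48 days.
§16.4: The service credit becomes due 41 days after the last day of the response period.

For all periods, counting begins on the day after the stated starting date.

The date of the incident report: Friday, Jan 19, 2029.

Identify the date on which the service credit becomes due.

Aug 9, 2029

The last day of the resolution window: Jan 19, 2029 + 53 days = Mar 13, 2029.
The last day of the consultation period: Mar 13, 2029 + 60 days = May 12, 2029.
The last day of the response period: May 12, 2029 + 48 days = Jun 29, 2029.
Adding 41 calendar days to Jun 29, 2029 gives Aug 9, 2029, which is the date on which the service credit becomes due.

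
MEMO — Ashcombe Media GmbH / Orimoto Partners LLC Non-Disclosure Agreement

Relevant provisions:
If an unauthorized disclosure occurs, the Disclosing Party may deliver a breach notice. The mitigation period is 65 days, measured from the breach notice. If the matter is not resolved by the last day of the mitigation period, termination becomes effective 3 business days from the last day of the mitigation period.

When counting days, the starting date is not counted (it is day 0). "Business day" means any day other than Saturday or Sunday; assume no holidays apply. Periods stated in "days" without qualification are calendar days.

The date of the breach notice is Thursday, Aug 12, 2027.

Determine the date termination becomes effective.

Oct 20, 2027

The last day of the mitigation period: 65 calendar days after Aug 12, 2027 is Oct 16, 2027.
The date termination becomes effective: counting 3 business days from Saturday, Oct 16, 2027 (Oct 18, Oct 19, Oct 20, skipping weekends) reaches Wednesday, Oct 20, 2027.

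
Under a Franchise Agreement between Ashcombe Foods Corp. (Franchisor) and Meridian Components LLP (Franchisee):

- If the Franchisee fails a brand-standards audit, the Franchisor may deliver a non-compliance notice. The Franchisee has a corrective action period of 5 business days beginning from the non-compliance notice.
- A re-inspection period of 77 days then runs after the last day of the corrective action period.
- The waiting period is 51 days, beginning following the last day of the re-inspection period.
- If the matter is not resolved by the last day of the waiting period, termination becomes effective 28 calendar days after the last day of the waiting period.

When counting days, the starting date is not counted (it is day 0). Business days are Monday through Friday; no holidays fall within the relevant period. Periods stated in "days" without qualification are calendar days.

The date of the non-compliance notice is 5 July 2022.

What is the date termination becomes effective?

15 December 2022

The last day of the corrective action period: 5 business days after Tuesday, 5 July 2022, skipping weekends — Jul 6, Jul 7, Jul 8, Jul 11, Jul 12 — lands on Tuesday, 12 July 2022.
The last day of the re-inspection period: 12 July 2022 + 77 days = 27 September 2022.
The last day of the waiting period: 27 September 2022 + 51 days = 17 November 2022.
Adding 28 calendar days to 17 November 2022 gives 15 December 2022, which is the date termination becomes effective.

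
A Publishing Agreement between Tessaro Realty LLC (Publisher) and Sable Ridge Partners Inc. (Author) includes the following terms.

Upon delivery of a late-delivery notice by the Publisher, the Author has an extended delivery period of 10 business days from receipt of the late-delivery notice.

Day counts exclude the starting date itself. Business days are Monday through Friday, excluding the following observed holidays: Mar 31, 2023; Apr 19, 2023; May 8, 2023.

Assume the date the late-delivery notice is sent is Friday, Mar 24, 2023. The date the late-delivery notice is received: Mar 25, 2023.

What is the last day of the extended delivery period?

From Saturday, Mar 25, 2023, 10 business days (Mar 27, Mar 28, Mar 29, Mar 30, Apr 3, Apr 4, Apr 5, Apr 6, Apr 7, Apr 10, skipping weekends and the listed holiday on Mar 31) brings us to Monday, Apr 10, 2023, which is the last day of the extended delivery period.

Apr 10, 2023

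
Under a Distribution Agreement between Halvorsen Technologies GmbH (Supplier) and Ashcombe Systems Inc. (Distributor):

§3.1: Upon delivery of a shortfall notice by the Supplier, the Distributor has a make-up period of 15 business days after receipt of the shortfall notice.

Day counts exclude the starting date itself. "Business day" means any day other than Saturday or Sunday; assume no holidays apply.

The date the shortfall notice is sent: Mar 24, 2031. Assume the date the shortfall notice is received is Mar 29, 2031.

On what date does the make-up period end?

Apr 18, 2031

The last day of the make-up period: 15 business days after Saturday, Mar 29, 2031, skipping weekends — Mar 31, Apr 1, Apr 2, Apr 3, …, Apr 16, Apr 17, Apr 18 — lands on Friday, Apr 18, 2031.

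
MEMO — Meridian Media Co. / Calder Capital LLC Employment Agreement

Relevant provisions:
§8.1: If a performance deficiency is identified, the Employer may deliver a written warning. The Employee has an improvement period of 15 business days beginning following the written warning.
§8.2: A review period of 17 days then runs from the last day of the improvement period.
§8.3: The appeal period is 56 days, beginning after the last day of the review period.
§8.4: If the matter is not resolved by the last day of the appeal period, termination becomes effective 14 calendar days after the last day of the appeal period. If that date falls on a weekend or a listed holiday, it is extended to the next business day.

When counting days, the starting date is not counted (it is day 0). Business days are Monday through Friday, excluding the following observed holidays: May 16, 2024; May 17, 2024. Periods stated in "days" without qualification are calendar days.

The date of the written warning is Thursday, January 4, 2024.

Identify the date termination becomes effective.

April 22, 2024

The last day of the improvement period: counting 15 business days from Thursday, January 4, 2024 (Jan 5, Jan 8, Jan 9, Jan 10, …, Jan 23, Jan 24, Jan 25, skipping weekends) reaches Thursday, January 25, 2024.
The last day of the review period: 17 calendar days after January 25, 2024 is February 11, 2024.
The last day of the appeal period: February 11, 2024 + 56 days = April 7, 2024.
The date termination becomes effective: April 7, 2024 + 14 days = April 21, 2024. That falls on a Sunday, so it rolls to the next business day, Monday, April 22, 2024.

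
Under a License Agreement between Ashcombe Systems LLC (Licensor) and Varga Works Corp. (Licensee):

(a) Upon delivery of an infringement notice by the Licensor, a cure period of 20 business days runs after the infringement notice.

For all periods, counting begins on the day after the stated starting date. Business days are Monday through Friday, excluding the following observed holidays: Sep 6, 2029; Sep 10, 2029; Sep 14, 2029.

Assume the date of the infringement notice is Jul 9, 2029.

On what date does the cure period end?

Aug 6, 2029

The last day of the cure period: counting 20 business days from Monday, Jul 9, 2029 (Jul 10, Jul 11, Jul 12, Jul 13, …, Aug 2, Aug 3, Aug 6, skipping weekends) reaches Monday, Aug 6, 2029.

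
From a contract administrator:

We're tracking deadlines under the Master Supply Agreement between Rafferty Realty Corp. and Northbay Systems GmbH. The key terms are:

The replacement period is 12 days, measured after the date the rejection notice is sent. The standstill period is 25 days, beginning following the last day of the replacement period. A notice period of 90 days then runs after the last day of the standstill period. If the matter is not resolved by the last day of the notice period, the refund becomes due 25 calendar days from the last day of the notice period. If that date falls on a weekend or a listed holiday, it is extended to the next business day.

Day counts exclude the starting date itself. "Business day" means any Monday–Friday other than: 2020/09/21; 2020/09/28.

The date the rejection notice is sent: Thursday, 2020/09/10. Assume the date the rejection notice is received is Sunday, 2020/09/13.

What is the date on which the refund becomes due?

The last day of the replacement period: 12 calendar days after 2020/09/10 is 2020/09/22.
The last day of the standstill period: 2020/09/22 + 25 days = 2020/10/17.
Adding 90 calendar days to 2020/10/17 gives 2021/01/15, which is the last day of the notice period.
Adding 25 calendar days to 2021/01/15 gives 2021/02/09, which is the date on which the refund becomes due. 2021/02/09 is a Tuesday and is not a listed holiday, so no roll-forward applies.

2021/02/09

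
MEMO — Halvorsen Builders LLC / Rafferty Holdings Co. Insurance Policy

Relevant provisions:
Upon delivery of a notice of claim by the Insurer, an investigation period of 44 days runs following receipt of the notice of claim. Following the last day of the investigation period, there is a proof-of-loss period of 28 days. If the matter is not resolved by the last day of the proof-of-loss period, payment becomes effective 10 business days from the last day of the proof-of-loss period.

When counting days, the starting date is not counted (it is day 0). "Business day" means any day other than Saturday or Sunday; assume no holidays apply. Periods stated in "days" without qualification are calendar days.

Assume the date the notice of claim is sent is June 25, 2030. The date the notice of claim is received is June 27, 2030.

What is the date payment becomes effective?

The last day of the investigation period: June 27, 2030 + 44 days = August 10, 2030.
Adding 28 calendar days to August 10, 2030 gives September 7, 2030, which is the last day of the proof-of-loss period.
The date payment becomes effective: counting 10 business days from Saturday, September 7, 2030 (Sep 9, Sep 10, Sep 11, Sep 12, Sep 13, Sep 16, Sep 17, Sep 18, Sep 19, Sep 20, skipping weekends) reaches Friday, September 20, 2030.

September 20, 2030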